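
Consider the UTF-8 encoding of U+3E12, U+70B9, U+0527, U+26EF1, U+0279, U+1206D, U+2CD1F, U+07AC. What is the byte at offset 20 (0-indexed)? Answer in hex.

0xB4

U+3E12 → 3-byte form E3 B8 92 at offsets 0–2.
U+70B9 → 3-byte form E7 82 B9 at offsets 3–5.
U+0527 → 2-byte form D4 A7 at offsets 6–7.
U+26EF1 → 4-byte form F0 A6 BB B1 at offsets 8–11.
U+0279 → 2-byte form C9 B9 at offsets 12–13.
U+1206D → 4-byte form F0 92 81 AD at offsets 14–17.
U+2CD1F → 4-byte form F0 AC B4 9F at offsets 18–21.
Offset 20 falls in char 7's range; it's byte 3 of F0 AC B4 9F = 0xB4.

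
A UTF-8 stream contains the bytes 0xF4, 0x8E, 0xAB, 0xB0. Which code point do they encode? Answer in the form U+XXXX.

U+10EAF0

Leading byte 0xF4 = 11110100 matches 11110xxx → 4-byte sequence.
Byte 1: 0xF4 = 11110100, payload 100 (3 bits).
Byte 2: 0x8E = 10001110 (10xxxxxx ✓), payload 001110.
Byte 3: 0xAB = 10101011 (10xxxxxx ✓), payload 101011.
Byte 4: 0xB0 = 10110000 (10xxxxxx ✓), payload 110000.
Concatenate: 100001110101011110000 = 0x10EAF0 (21 bits → U+10EAF0).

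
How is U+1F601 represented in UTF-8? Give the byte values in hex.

F0 9F 98 81

U+1F601 = 0x1F601 = 128513 decimal. In range U+10000–U+10FFFF → 4-byte form: 11110xxx 10xxxxxx 10xxxxxx 10xxxxxx.
Binary (21 bits): 000011111011000000001.
Split 3+6+6+6: 000 | 011111 | 011000 | 000001.
Byte 1: 11110000 = 0xF0.
Byte 2: 10011111 = 0x9F.
Byte 3: 10011000 = 0x98.
Byte 4: 10000001 = 0x81.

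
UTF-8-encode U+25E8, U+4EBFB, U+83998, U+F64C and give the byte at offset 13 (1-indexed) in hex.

0x99

1-indexed offset 13 is 0-indexed offset 12.
U+25E8 → 3-byte form E2 97 A8 at offsets 0–2.
U+4EBFB → 4-byte form F1 8E AF BB at offsets 3–6.
U+83998 → 4-byte form F2 83 A6 98 at offsets 7–10.
U+F64C → 3-byte form EF 99 8C at offsets 11–13.
Offset 12 falls in char 4's range; it's byte 2 of EF 99 8C = 0x99.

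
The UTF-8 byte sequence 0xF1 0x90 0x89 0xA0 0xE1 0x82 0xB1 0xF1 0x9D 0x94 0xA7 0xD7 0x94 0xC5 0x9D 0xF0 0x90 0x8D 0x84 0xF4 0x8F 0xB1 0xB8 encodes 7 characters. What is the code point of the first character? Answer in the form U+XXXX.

Offset 0: leading byte 0xF1 = 11110001 → 4-byte char #1 = F1 90 89 A0.
Leading byte 0xF1 = 11110001 matches 11110xxx → 4-byte sequence.
Byte 1: 0xF1 = 11110001, payload 001 (3 bits).
Byte 2: 0x90 = 10010000 (10xxxxxx ✓), payload 010000.
Byte 3: 0x89 = 10001001 (10xxxxxx ✓), payload 001001.
Byte 4: 0xA0 = 10100000 (10xxxxxx ✓), payload 100000.
Concatenate: 001010000001001100000 = 0x50260 (21 bits → U+50260).

U+50260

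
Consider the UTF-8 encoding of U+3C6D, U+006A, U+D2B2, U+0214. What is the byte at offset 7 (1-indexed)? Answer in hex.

1-indexed offset 7 is 0-indexed offset 6.
U+3C6D → 3-byte form E3 B1 AD at offsets 0–2.
U+006A → 1-byte form 6A at offsets 3–3.
U+D2B2 → 3-byte form ED 8A B2 at offsets 4–6.
Offset 6 falls in char 3's range; it's byte 3 of ED 8A B2 = 0xB2.

0xB2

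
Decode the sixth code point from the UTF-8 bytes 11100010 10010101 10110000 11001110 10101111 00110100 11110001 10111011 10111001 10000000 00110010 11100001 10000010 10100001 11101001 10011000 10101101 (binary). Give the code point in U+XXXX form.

Offset 0: leading byte 0xE2 = 11100010 → 3-byte char #1 = E2 95 B0.
Offset 3: leading byte 0xCE = 11001110 → 2-byte char #2 = CE AF.
Offset 5: leading byte 0x34 = 00110100 → 1-byte char #3 = 34.
Offset 6: leading byte 0xF1 = 11110001 → 4-byte char #4 = F1 BB B9 80.
Offset 10: leading byte 0x32 = 00110010 → 1-byte char #5 = 32.
Offset 11: leading byte 0xE1 = 11100001 → 3-byte char #6 = E1 82 A1.
Leading byte 0xE1 = 11100001 matches 1110xxxx → 3-byte sequence.
Byte 1: 0xE1 = 11100001, payload 0001 (4 bits).
Byte 2: 0x82 = 10000010 (10xxxxxx ✓), payload 000010.
Byte 3: 0xA1 = 10100001 (10xxxxxx ✓), payload 100001.
Concatenate: 0001000010100001 = 0x10A1 (16 bits → U+10A1).

U+10A1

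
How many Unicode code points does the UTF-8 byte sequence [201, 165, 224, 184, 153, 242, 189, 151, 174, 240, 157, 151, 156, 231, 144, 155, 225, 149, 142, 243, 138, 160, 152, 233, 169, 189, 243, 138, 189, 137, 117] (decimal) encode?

Byte at offset 0: 0xC9 = 11001001 → 2-byte char (#1). Advance 2.
Byte at offset 2: 0xE0 = 11100000 → 3-byte char (#2). Advance 3.
Byte at offset 5: 0xF2 = 11110010 → 4-byte char (#3). Advance 4.
Byte at offset 9: 0xF0 = 11110000 → 4-byte char (#4). Advance 4.
Byte at offset 13: 0xE7 = 11100111 → 3-byte char (#5). Advance 3.
Byte at offset 16: 0xE1 = 11100001 → 3-byte char (#6). Advance 3.
Byte at offset 19: 0xF3 = 11110011 → 4-byte char (#7). Advance 4.
Byte at offset 23: 0xE9 = 11101001 → 3-byte char (#8). Advance 3.
Byte at offset 26: 0xF3 = 11110011 → 4-byte char (#9). Advance 4.
Byte at offset 30: 0x75 = 01110101 → 1-byte char (#10). Advance 1.
Reached end at offset 31 after 10 code points.

10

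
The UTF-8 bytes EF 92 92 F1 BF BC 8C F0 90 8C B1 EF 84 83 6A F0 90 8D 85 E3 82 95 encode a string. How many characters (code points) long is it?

7

Byte at offset 0: 0xEF = 11101111 → 3-byte char (#1). Advance 3.
Byte at offset 3: 0xF1 = 11110001 → 4-byte char (#2). Advance 4.
Byte at offset 7: 0xF0 = 11110000 → 4-byte char (#3). Advance 4.
Byte at offset 11: 0xEF = 11101111 → 3-byte char (#4). Advance 3.
Byte at offset 14: 0x6A = 01101010 → 1-byte char (#5). Advance 1.
Byte at offset 15: 0xF0 = 11110000 → 4-byte char (#6). Advance 4.
Byte at offset 19: 0xE3 = 11100011 → 3-byte char (#7). Advance 3.
Reached end at offset 22 after 7 code points.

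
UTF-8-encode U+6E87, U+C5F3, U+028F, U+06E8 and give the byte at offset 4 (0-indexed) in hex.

U+6E87 → 3-byte form E6 BA 87 at offsets 0–2.
U+C5F3 → 3-byte form EC 97 B3 at offsets 3–5.
Offset 4 falls in char 2's range; it's byte 2 of EC 97 B3 = 0x97.

0x97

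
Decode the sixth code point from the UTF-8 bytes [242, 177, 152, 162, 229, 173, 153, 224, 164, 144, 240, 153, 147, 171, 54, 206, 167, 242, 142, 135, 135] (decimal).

Offset 0: leading byte 0xF2 = 11110010 → 4-byte char #1 = F2 B1 98 A2.
Offset 4: leading byte 0xE5 = 11100101 → 3-byte char #2 = E5 AD 99.
Offset 7: leading byte 0xE0 = 11100000 → 3-byte char #3 = E0 A4 90.
Offset 10: leading byte 0xF0 = 11110000 → 4-byte char #4 = F0 99 93 AB.
Offset 14: leading byte 0x36 = 00110110 → 1-byte char #5 = 36.
Offset 15: leading byte 0xCE = 11001110 → 2-byte char #6 = CE A7.
Leading byte 0xCE = 11001110 matches 110xxxxx → 2-byte sequence.
Byte 1: 0xCE = 11001110, payload 01110 (5 bits).
Byte 2: 0xA7 = 10100111 (10xxxxxx ✓), payload 100111.
Concatenate: 01110100111 = 0x3A7 (11 bits → U+03A7).

U+03A7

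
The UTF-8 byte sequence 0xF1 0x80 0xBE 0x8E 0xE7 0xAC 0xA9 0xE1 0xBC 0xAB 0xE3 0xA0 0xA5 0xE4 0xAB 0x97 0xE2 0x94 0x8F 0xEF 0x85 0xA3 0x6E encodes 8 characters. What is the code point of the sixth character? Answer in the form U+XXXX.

Offset 0: leading byte 0xF1 = 11110001 → 4-byte char #1 = F1 80 BE 8E.
Offset 4: leading byte 0xE7 = 11100111 → 3-byte char #2 = E7 AC A9.
Offset 7: leading byte 0xE1 = 11100001 → 3-byte char #3 = E1 BC AB.
Offset 10: leading byte 0xE3 = 11100011 → 3-byte char #4 = E3 A0 A5.
Offset 13: leading byte 0xE4 = 11100100 → 3-byte char #5 = E4 AB 97.
Offset 16: leading byte 0xE2 = 11100010 → 3-byte char #6 = E2 94 8F.
Leading byte 0xE2 = 11100010 matches 1110xxxx → 3-byte sequence.
Byte 1: 0xE2 = 11100010, payload 0010 (4 bits).
Byte 2: 0x94 = 10010100 (10xxxxxx ✓), payload 010100.
Byte 3: 0x8F = 10001111 (10xxxxxx ✓), payload 001111.
Concatenate: 0010010100001111 = 0x250F (16 bits → U+250F).

U+250F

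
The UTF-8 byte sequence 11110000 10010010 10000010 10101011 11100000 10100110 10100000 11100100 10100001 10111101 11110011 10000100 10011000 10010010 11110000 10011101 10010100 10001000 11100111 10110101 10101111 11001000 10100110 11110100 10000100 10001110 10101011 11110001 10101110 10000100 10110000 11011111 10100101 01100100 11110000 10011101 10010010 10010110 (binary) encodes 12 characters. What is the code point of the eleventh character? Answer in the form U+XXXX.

U+0064

Offset 0: leading byte 0xF0 = 11110000 → 4-byte char #1 = F0 92 82 AB.
Offset 4: leading byte 0xE0 = 11100000 → 3-byte char #2 = E0 A6 A0.
Offset 7: leading byte 0xE4 = 11100100 → 3-byte char #3 = E4 A1 BD.
Offset 10: leading byte 0xF3 = 11110011 → 4-byte char #4 = F3 84 98 92.
Offset 14: leading byte 0xF0 = 11110000 → 4-byte char #5 = F0 9D 94 88.
Offset 18: leading byte 0xE7 = 11100111 → 3-byte char #6 = E7 B5 AF.
Offset 21: leading byte 0xC8 = 11001000 → 2-byte char #7 = C8 A6.
Offset 23: leading byte 0xF4 = 11110100 → 4-byte char #8 = F4 84 8E AB.
Offset 27: leading byte 0xF1 = 11110001 → 4-byte char #9 = F1 AE 84 B0.
Offset 31: leading byte 0xDF = 11011111 → 2-byte char #10 = DF A5.
Offset 33: leading byte 0x64 = 01100100 → 1-byte char #11 = 64.
Leading byte 0x64 = 01100100 matches 0xxxxxxx → 1-byte sequence.
Byte 1: 0x64 = 01100100, payload 1100100 (7 bits).
Concatenate: 1100100 = 0x64 (7 bits → U+0064).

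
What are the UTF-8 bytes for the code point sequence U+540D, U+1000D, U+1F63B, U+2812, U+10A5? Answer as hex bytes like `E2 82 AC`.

E5 90 8D F0 90 80 8D F0 9F 98 BB E2 A0 92 E1 82 A5

U+540D: 3-byte form → E5 90 8D.
U+1000D: 4-byte form → F0 90 80 8D.
U+1F63B: 4-byte form → F0 9F 98 BB.
U+2812: 3-byte form → E2 A0 92.
U+10A5: 3-byte form → E1 82 A5.
Concatenated (17 bytes): E5 90 8D F0 90 80 8D F0 9F 98 BB E2 A0 92 E1 82 A5.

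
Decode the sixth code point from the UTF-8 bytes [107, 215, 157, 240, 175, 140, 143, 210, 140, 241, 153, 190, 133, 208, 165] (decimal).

U+0425

Offset 0: leading byte 0x6B = 01101011 → 1-byte char #1 = 6B.
Offset 1: leading byte 0xD7 = 11010111 → 2-byte char #2 = D7 9D.
Offset 3: leading byte 0xF0 = 11110000 → 4-byte char #3 = F0 AF 8C 8F.
Offset 7: leading byte 0xD2 = 11010010 → 2-byte char #4 = D2 8C.
Offset 9: leading byte 0xF1 = 11110001 → 4-byte char #5 = F1 99 BE 85.
Offset 13: leading byte 0xD0 = 11010000 → 2-byte char #6 = D0 A5.
Leading byte 0xD0 = 11010000 matches 110xxxxx → 2-byte sequence.
Byte 1: 0xD0 = 11010000, payload 10000 (5 bits).
Byte 2: 0xA5 = 10100101 (10xxxxxx ✓), payload 100101.
Concatenate: 10000100101 = 0x425 (11 bits → U+0425).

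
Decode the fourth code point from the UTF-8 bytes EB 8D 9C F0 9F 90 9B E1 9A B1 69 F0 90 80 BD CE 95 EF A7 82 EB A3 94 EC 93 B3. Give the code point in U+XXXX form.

Offset 0: leading byte 0xEB = 11101011 → 3-byte char #1 = EB 8D 9C.
Offset 3: leading byte 0xF0 = 11110000 → 4-byte char #2 = F0 9F 90 9B.
Offset 7: leading byte 0xE1 = 11100001 → 3-byte char #3 = E1 9A B1.
Offset 10: leading byte 0x69 = 01101001 → 1-byte char #4 = 69.
Leading byte 0x69 = 01101001 matches 0xxxxxxx → 1-byte sequence.
Byte 1: 0x69 = 01101001, payload 1101001 (7 bits).
Concatenate: 1101001 = 0x69 (7 bits → U+0069).

U+0069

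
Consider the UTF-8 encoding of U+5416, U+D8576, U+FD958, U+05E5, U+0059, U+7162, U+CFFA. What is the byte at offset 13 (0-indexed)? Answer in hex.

0x59

U+5416 → 3-byte form E5 90 96 at offsets 0–2.
U+D8576 → 4-byte form F3 98 95 B6 at offsets 3–6.
U+FD958 → 4-byte form F3 BD A5 98 at offsets 7–10.
U+05E5 → 2-byte form D7 A5 at offsets 11–12.
U+0059 → 1-byte form 59 at offsets 13–13.
Offset 13 falls in char 5's range; it's byte 1 of 59 = 0x59.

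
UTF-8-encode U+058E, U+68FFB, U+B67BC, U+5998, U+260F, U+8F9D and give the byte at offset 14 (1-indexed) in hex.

1-indexed offset 14 is 0-indexed offset 13.
U+058E → 2-byte form D6 8E at offsets 0–1.
U+68FFB → 4-byte form F1 A8 BF BB at offsets 2–5.
U+B67BC → 4-byte form F2 B6 9E BC at offsets 6–9.
U+5998 → 3-byte form E5 A6 98 at offsets 10–12.
U+260F → 3-byte form E2 98 8F at offsets 13–15.
Offset 13 falls in char 5's range; it's byte 1 of E2 98 8F = 0xE2.

0xE2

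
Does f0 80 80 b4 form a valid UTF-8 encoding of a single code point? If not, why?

invalid (overlong encoding)

Leading byte 0xF0 = 11110000 → 4-byte form.
Continuation bytes all match 10xxxxxx. Payload decodes to 0x34.
But 0x34 < 0x10000, the minimum for a 4-byte sequence — this is an overlong encoding.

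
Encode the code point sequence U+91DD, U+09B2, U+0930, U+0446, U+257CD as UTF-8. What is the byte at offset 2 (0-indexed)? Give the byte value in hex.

U+91DD → 3-byte form E9 87 9D at offsets 0–2.
Offset 2 falls in char 1's range; it's byte 3 of E9 87 9D = 0x9D.

0x9D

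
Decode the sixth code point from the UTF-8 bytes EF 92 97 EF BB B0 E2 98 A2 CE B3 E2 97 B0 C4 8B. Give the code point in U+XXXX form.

Offset 0: leading byte 0xEF = 11101111 → 3-byte char #1 = EF 92 97.
Offset 3: leading byte 0xEF = 11101111 → 3-byte char #2 = EF BB B0.
Offset 6: leading byte 0xE2 = 11100010 → 3-byte char #3 = E2 98 A2.
Offset 9: leading byte 0xCE = 11001110 → 2-byte char #4 = CE B3.
Offset 11: leading byte 0xE2 = 11100010 → 3-byte char #5 = E2 97 B0.
Offset 14: leading byte 0xC4 = 11000100 → 2-byte char #6 = C4 8B.
Leading byte 0xC4 = 11000100 matches 110xxxxx → 2-byte sequence.
Byte 1: 0xC4 = 11000100, payload 00100 (5 bits).
Byte 2: 0x8B = 10001011 (10xxxxxx ✓), payload 001011.
Concatenate: 00100001011 = 0x10B (11 bits → U+010B).

U+010B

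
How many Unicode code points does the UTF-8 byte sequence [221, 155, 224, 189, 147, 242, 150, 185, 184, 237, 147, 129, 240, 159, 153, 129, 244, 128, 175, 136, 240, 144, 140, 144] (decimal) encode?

7

Byte at offset 0: 0xDD = 11011101 → 2-byte char (#1). Advance 2.
Byte at offset 2: 0xE0 = 11100000 → 3-byte char (#2). Advance 3.
Byte at offset 5: 0xF2 = 11110010 → 4-byte char (#3). Advance 4.
Byte at offset 9: 0xED = 11101101 → 3-byte char (#4). Advance 3.
Byte at offset 12: 0xF0 = 11110000 → 4-byte char (#5). Advance 4.
Byte at offset 16: 0xF4 = 11110100 → 4-byte char (#6). Advance 4.
Byte at offset 20: 0xF0 = 11110000 → 4-byte char (#7). Advance 4.
Reached end at offset 24 after 7 code points.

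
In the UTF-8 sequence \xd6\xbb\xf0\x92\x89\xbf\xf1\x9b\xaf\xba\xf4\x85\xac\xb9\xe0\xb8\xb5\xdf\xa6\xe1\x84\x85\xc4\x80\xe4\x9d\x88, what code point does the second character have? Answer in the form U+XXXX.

Offset 0: leading byte 0xD6 = 11010110 → 2-byte char #1 = D6 BB.
Offset 2: leading byte 0xF0 = 11110000 → 4-byte char #2 = F0 92 89 BF.
Leading byte 0xF0 = 11110000 matches 11110xxx → 4-byte sequence.
Byte 1: 0xF0 = 11110000, payload 000 (3 bits).
Byte 2: 0x92 = 10010010 (10xxxxxx ✓), payload 010010.
Byte 3: 0x89 = 10001001 (10xxxxxx ✓), payload 001001.
Byte 4: 0xBF = 10111111 (10xxxxxx ✓), payload 111111.
Concatenate: 000010010001001111111 = 0x1227F (21 bits → U+1227F).

U+1227F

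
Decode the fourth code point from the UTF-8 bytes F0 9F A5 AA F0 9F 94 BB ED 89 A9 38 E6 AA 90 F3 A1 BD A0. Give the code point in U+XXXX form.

Offset 0: leading byte 0xF0 = 11110000 → 4-byte char #1 = F0 9F A5 AA.
Offset 4: leading byte 0xF0 = 11110000 → 4-byte char #2 = F0 9F 94 BB.
Offset 8: leading byte 0xED = 11101101 → 3-byte char #3 = ED 89 A9.
Offset 11: leading byte 0x38 = 00111000 → 1-byte char #4 = 38.
Leading byte 0x38 = 00111000 matches 0xxxxxxx → 1-byte sequence.
Byte 1: 0x38 = 00111000, payload 0111000 (7 bits).
Concatenate: 0111000 = 0x38 (7 bits → U+0038).

U+0038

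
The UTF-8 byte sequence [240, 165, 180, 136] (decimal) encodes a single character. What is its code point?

Leading byte 0xF0 = 11110000 matches 11110xxx → 4-byte sequence.
Byte 1: 0xF0 = 11110000, payload 000 (3 bits).
Byte 2: 0xA5 = 10100101 (10xxxxxx ✓), payload 100101.
Byte 3: 0xB4 = 10110100 (10xxxxxx ✓), payload 110100.
Byte 4: 0x88 = 10001000 (10xxxxxx ✓), payload 001000.
Concatenate: 000100101110100001000 = 0x25D08 (21 bits → U+25D08).

U+25D08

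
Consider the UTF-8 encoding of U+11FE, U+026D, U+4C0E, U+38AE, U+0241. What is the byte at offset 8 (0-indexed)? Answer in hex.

U+11FE → 3-byte form E1 87 BE at offsets 0–2.
U+026D → 2-byte form C9 AD at offsets 3–4.
U+4C0E → 3-byte form E4 B0 8E at offsets 5–7.
U+38AE → 3-byte form E3 A2 AE at offsets 8–10.
Offset 8 falls in char 4's range; it's byte 1 of E3 A2 AE = 0xE3.

0xE3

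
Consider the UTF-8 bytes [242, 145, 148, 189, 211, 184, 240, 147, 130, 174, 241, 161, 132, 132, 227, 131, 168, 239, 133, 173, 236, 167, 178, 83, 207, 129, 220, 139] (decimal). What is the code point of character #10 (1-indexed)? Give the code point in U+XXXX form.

Offset 0: leading byte 0xF2 = 11110010 → 4-byte char #1 = F2 91 94 BD.
Offset 4: leading byte 0xD3 = 11010011 → 2-byte char #2 = D3 B8.
Offset 6: leading byte 0xF0 = 11110000 → 4-byte char #3 = F0 93 82 AE.
Offset 10: leading byte 0xF1 = 11110001 → 4-byte char #4 = F1 A1 84 84.
Offset 14: leading byte 0xE3 = 11100011 → 3-byte char #5 = E3 83 A8.
Offset 17: leading byte 0xEF = 11101111 → 3-byte char #6 = EF 85 AD.
Offset 20: leading byte 0xEC = 11101100 → 3-byte char #7 = EC A7 B2.
Offset 23: leading byte 0x53 = 01010011 → 1-byte char #8 = 53.
Offset 24: leading byte 0xCF = 11001111 → 2-byte char #9 = CF 81.
Offset 26: leading byte 0xDC = 11011100 → 2-byte char #10 = DC 8B.
Leading byte 0xDC = 11011100 matches 110xxxxx → 2-byte sequence.
Byte 1: 0xDC = 11011100, payload 11100 (5 bits).
Byte 2: 0x8B = 10001011 (10xxxxxx ✓), payload 001011.
Concatenate: 11100001011 = 0x70B (11 bits → U+070B).

U+070B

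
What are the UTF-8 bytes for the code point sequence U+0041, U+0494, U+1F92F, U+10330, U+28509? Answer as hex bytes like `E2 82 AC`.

41 D2 94 F0 9F A4 AF F0 90 8C B0 F0 A8 94 89

U+0041: 1-byte form → 41.
U+0494: 2-byte form → D2 94.
U+1F92F: 4-byte form → F0 9F A4 AF.
U+10330: 4-byte form → F0 90 8C B0.
U+28509: 4-byte form → F0 A8 94 89.
Concatenated (15 bytes): 41 D2 94 F0 9F A4 AF F0 90 8C B0 F0 A8 94 89.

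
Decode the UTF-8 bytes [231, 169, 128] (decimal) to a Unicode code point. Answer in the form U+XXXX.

U+7A40

Leading byte 0xE7 = 11100111 matches 1110xxxx → 3-byte sequence.
Byte 1: 0xE7 = 11100111, payload 0111 (4 bits).
Byte 2: 0xA9 = 10101001 (10xxxxxx ✓), payload 101001.
Byte 3: 0x80 = 10000000 (10xxxxxx ✓), payload 000000.
Concatenate: 0111101001000000 = 0x7A40 (16 bits → U+7A40).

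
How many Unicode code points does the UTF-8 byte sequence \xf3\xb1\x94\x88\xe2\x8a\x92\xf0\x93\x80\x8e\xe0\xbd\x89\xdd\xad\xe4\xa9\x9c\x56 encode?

7

Byte at offset 0: 0xF3 = 11110011 → 4-byte char (#1). Advance 4.
Byte at offset 4: 0xE2 = 11100010 → 3-byte char (#2). Advance 3.
Byte at offset 7: 0xF0 = 11110000 → 4-byte char (#3). Advance 4.
Byte at offset 11: 0xE0 = 11100000 → 3-byte char (#4). Advance 3.
Byte at offset 14: 0xDD = 11011101 → 2-byte char (#5). Advance 2.
Byte at offset 16: 0xE4 = 11100100 → 3-byte char (#6). Advance 3.
Byte at offset 19: 0x56 = 01010110 → 1-byte char (#7). Advance 1.
Reached end at offset 20 after 7 code points.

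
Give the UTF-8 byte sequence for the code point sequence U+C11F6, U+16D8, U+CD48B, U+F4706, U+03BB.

U+C11F6: 4-byte form → F3 81 87 B6.
U+16D8: 3-byte form → E1 9B 98.
U+CD48B: 4-byte form → F3 8D 92 8B.
U+F4706: 4-byte form → F3 B4 9C 86.
U+03BB: 2-byte form → CE BB.
Concatenated (17 bytes): F3 81 87 B6 E1 9B 98 F3 8D 92 8B F3 B4 9C 86 CE BB.

F3 81 87 B6 E1 9B 98 F3 8D 92 8B F3 B4 9C 86 CE BB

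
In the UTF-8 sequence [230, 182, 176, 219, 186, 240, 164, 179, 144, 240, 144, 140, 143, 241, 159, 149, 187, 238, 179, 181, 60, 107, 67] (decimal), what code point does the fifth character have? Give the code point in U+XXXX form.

Offset 0: leading byte 0xE6 = 11100110 → 3-byte char #1 = E6 B6 B0.
Offset 3: leading byte 0xDB = 11011011 → 2-byte char #2 = DB BA.
Offset 5: leading byte 0xF0 = 11110000 → 4-byte char #3 = F0 A4 B3 90.
Offset 9: leading byte 0xF0 = 11110000 → 4-byte char #4 = F0 90 8C 8F.
Offset 13: leading byte 0xF1 = 11110001 → 4-byte char #5 = F1 9F 95 BB.
Leading byte 0xF1 = 11110001 matches 11110xxx → 4-byte sequence.
Byte 1: 0xF1 = 11110001, payload 001 (3 bits).
Byte 2: 0x9F = 10011111 (10xxxxxx ✓), payload 011111.
Byte 3: 0x95 = 10010101 (10xxxxxx ✓), payload 010101.
Byte 4: 0xBB = 10111011 (10xxxxxx ✓), payload 111011.
Concatenate: 001011111010101111011 = 0x5F57B (21 bits → U+5F57B).

U+5F57B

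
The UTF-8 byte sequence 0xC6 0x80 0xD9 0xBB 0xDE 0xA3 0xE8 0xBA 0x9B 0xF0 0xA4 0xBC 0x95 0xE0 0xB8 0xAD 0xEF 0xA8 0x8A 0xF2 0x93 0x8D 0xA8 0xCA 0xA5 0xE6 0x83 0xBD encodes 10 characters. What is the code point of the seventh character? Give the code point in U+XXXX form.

U+FA0A

Offset 0: leading byte 0xC6 = 11000110 → 2-byte char #1 = C6 80.
Offset 2: leading byte 0xD9 = 11011001 → 2-byte char #2 = D9 BB.
Offset 4: leading byte 0xDE = 11011110 → 2-byte char #3 = DE A3.
Offset 6: leading byte 0xE8 = 11101000 → 3-byte char #4 = E8 BA 9B.
Offset 9: leading byte 0xF0 = 11110000 → 4-byte char #5 = F0 A4 BC 95.
Offset 13: leading byte 0xE0 = 11100000 → 3-byte char #6 = E0 B8 AD.
Offset 16: leading byte 0xEF = 11101111 → 3-byte char #7 = EF A8 8A.
Leading byte 0xEF = 11101111 matches 1110xxxx → 3-byte sequence.
Byte 1: 0xEF = 11101111, payload 1111 (4 bits).
Byte 2: 0xA8 = 10101000 (10xxxxxx ✓), payload 101000.
Byte 3: 0x8A = 10001010 (10xxxxxx ✓), payload 001010.
Concatenate: 1111101000001010 = 0xFA0A (16 bits → U+FA0A).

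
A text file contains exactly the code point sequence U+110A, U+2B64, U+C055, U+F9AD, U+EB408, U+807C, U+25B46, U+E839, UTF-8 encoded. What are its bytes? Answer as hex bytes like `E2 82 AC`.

U+110A: 3-byte form → E1 84 8A.
U+2B64: 3-byte form → E2 AD A4.
U+C055: 3-byte form → EC 81 95.
U+F9AD: 3-byte form → EF A6 AD.
U+EB408: 4-byte form → F3 AB 90 88.
U+807C: 3-byte form → E8 81 BC.
U+25B46: 4-byte form → F0 A5 AD 86.
U+E839: 3-byte form → EE A0 B9.
Concatenated (26 bytes): E1 84 8A E2 AD A4 EC 81 95 EF A6 AD F3 AB 90 88 E8 81 BC F0 A5 AD 86 EE A0 B9.

E1 84 8A E2 AD A4 EC 81 95 EF A6 AD F3 AB 90 88 E8 81 BC F0 A5 AD 86 EE A0 B9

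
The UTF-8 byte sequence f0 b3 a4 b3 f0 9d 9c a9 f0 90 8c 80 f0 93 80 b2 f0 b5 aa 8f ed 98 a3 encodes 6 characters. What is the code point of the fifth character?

Offset 0: leading byte 0xF0 = 11110000 → 4-byte char #1 = F0 B3 A4 B3.
Offset 4: leading byte 0xF0 = 11110000 → 4-byte char #2 = F0 9D 9C A9.
Offset 8: leading byte 0xF0 = 11110000 → 4-byte char #3 = F0 90 8C 80.
Offset 12: leading byte 0xF0 = 11110000 → 4-byte char #4 = F0 93 80 B2.
Offset 16: leading byte 0xF0 = 11110000 → 4-byte char #5 = F0 B5 AA 8F.
Leading byte 0xF0 = 11110000 matches 11110xxx → 4-byte sequence.
Byte 1: 0xF0 = 11110000, payload 000 (3 bits).
Byte 2: 0xB5 = 10110101 (10xxxxxx ✓), payload 110101.
Byte 3: 0xAA = 10101010 (10xxxxxx ✓), payload 101010.
Byte 4: 0x8F = 10001111 (10xxxxxx ✓), payload 001111.
Concatenate: 000110101101010001111 = 0x35A8F (21 bits → U+35A8F).

U+35A8F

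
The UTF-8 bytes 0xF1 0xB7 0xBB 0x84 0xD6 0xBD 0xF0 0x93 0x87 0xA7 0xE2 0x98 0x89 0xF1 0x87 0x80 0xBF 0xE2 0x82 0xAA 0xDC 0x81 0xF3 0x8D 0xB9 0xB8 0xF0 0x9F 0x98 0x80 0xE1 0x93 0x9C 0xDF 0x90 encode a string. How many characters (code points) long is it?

Byte at offset 0: 0xF1 = 11110001 → 4-byte char (#1). Advance 4.
Byte at offset 4: 0xD6 = 11010110 → 2-byte char (#2). Advance 2.
Byte at offset 6: 0xF0 = 11110000 → 4-byte char (#3). Advance 4.
Byte at offset 10: 0xE2 = 11100010 → 3-byte char (#4). Advance 3.
Byte at offset 13: 0xF1 = 11110001 → 4-byte char (#5). Advance 4.
Byte at offset 17: 0xE2 = 11100010 → 3-byte char (#6). Advance 3.
Byte at offset 20: 0xDC = 11011100 → 2-byte char (#7). Advance 2.
Byte at offset 22: 0xF3 = 11110011 → 4-byte char (#8). Advance 4.
Byte at offset 26: 0xF0 = 11110000 → 4-byte char (#9). Advance 4.
Byte at offset 30: 0xE1 = 11100001 → 3-byte char (#10). Advance 3.
Byte at offset 33: 0xDF = 11011111 → 2-byte char (#11). Advance 2.
Reached end at offset 35 after 11 code points.

11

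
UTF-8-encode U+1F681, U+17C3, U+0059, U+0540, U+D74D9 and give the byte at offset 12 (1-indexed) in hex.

0x97

1-indexed offset 12 is 0-indexed offset 11.
U+1F681 → 4-byte form F0 9F 9A 81 at offsets 0–3.
U+17C3 → 3-byte form E1 9F 83 at offsets 4–6.
U+0059 → 1-byte form 59 at offsets 7–7.
U+0540 → 2-byte form D5 80 at offsets 8–9.
U+D74D9 → 4-byte form F3 97 93 99 at offsets 10–13.
Offset 11 falls in char 5's range; it's byte 2 of F3 97 93 99 = 0x97.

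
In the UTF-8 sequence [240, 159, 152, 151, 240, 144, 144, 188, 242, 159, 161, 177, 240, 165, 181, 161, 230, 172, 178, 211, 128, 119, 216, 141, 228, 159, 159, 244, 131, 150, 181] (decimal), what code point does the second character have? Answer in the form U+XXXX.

U+1043C

Offset 0: leading byte 0xF0 = 11110000 → 4-byte char #1 = F0 9F 98 97.
Offset 4: leading byte 0xF0 = 11110000 → 4-byte char #2 = F0 90 90 BC.
Leading byte 0xF0 = 11110000 matches 11110xxx → 4-byte sequence.
Byte 1: 0xF0 = 11110000, payload 000 (3 bits).
Byte 2: 0x90 = 10010000 (10xxxxxx ✓), payload 010000.
Byte 3: 0x90 = 10010000 (10xxxxxx ✓), payload 010000.
Byte 4: 0xBC = 10111100 (10xxxxxx ✓), payload 111100.
Concatenate: 000010000010000111100 = 0x1043C (21 bits → U+1043C).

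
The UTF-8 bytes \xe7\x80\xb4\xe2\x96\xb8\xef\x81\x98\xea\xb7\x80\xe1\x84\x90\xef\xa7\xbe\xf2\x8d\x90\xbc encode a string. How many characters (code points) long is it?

Byte at offset 0: 0xE7 = 11100111 → 3-byte char (#1). Advance 3.
Byte at offset 3: 0xE2 = 11100010 → 3-byte char (#2). Advance 3.
Byte at offset 6: 0xEF = 11101111 → 3-byte char (#3). Advance 3.
Byte at offset 9: 0xEA = 11101010 → 3-byte char (#4). Advance 3.
Byte at offset 12: 0xE1 = 11100001 → 3-byte char (#5). Advance 3.
Byte at offset 15: 0xEF = 11101111 → 3-byte char (#6). Advance 3.
Byte at offset 18: 0xF2 = 11110010 → 4-byte char (#7). Advance 4.
Reached end at offset 22 after 7 code points.

7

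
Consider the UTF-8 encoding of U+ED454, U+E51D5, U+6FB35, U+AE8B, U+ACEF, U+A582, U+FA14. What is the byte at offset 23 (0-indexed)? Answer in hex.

0x94

U+ED454 → 4-byte form F3 AD 91 94 at offsets 0–3.
U+E51D5 → 4-byte form F3 A5 87 95 at offsets 4–7.
U+6FB35 → 4-byte form F1 AF AC B5 at offsets 8–11.
U+AE8B → 3-byte form EA BA 8B at offsets 12–14.
U+ACEF → 3-byte form EA B3 AF at offsets 15–17.
U+A582 → 3-byte form EA 96 82 at offsets 18–20.
U+FA14 → 3-byte form EF A8 94 at offsets 21–23.
Offset 23 falls in char 7's range; it's byte 3 of EF A8 94 = 0x94.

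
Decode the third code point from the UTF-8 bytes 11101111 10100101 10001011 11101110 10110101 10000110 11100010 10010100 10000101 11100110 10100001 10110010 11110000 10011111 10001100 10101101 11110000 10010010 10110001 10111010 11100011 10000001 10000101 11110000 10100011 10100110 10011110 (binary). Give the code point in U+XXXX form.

Offset 0: leading byte 0xEF = 11101111 → 3-byte char #1 = EF A5 8B.
Offset 3: leading byte 0xEE = 11101110 → 3-byte char #2 = EE B5 86.
Offset 6: leading byte 0xE2 = 11100010 → 3-byte char #3 = E2 94 85.
Leading byte 0xE2 = 11100010 matches 1110xxxx → 3-byte sequence.
Byte 1: 0xE2 = 11100010, payload 0010 (4 bits).
Byte 2: 0x94 = 10010100 (10xxxxxx ✓), payload 010100.
Byte 3: 0x85 = 10000101 (10xxxxxx ✓), payload 000101.
Concatenate: 0010010100000101 = 0x2505 (16 bits → U+2505).

U+2505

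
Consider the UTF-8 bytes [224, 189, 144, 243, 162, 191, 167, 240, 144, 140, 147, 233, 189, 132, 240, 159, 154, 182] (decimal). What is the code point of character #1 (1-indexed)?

Offset 0: leading byte 0xE0 = 11100000 → 3-byte char #1 = E0 BD 90.
Leading byte 0xE0 = 11100000 matches 1110xxxx → 3-byte sequence.
Byte 1: 0xE0 = 11100000, payload 0000 (4 bits).
Byte 2: 0xBD = 10111101 (10xxxxxx ✓), payload 111101.
Byte 3: 0x90 = 10010000 (10xxxxxx ✓), payload 010000.
Concatenate: 0000111101010000 = 0xF50 (16 bits → U+0F50).

U+0F50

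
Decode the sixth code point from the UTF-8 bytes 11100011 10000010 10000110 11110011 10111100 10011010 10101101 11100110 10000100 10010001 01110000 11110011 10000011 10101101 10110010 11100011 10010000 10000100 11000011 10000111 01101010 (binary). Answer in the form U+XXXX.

Offset 0: leading byte 0xE3 = 11100011 → 3-byte char #1 = E3 82 86.
Offset 3: leading byte 0xF3 = 11110011 → 4-byte char #2 = F3 BC 9A AD.
Offset 7: leading byte 0xE6 = 11100110 → 3-byte char #3 = E6 84 91.
Offset 10: leading byte 0x70 = 01110000 → 1-byte char #4 = 70.
Offset 11: leading byte 0xF3 = 11110011 → 4-byte char #5 = F3 83 AD B2.
Offset 15: leading byte 0xE3 = 11100011 → 3-byte char #6 = E3 90 84.
Leading byte 0xE3 = 11100011 matches 1110xxxx → 3-byte sequence.
Byte 1: 0xE3 = 11100011, payload 0011 (4 bits).
Byte 2: 0x90 = 10010000 (10xxxxxx ✓), payload 010000.
Byte 3: 0x84 = 10000100 (10xxxxxx ✓), payload 000100.
Concatenate: 0011010000000100 = 0x3404 (16 bits → U+3404).

U+3404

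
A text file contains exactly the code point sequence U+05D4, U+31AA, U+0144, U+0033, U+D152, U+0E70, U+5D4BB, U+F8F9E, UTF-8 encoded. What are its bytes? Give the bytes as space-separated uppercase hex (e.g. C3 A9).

U+05D4: 2-byte form → D7 94.
U+31AA: 3-byte form → E3 86 AA.
U+0144: 2-byte form → C5 84.
U+0033: 1-byte form → 33.
U+D152: 3-byte form → ED 85 92.
U+0E70: 3-byte form → E0 B9 B0.
U+5D4BB: 4-byte form → F1 9D 92 BB.
U+F8F9E: 4-byte form → F3 B8 BE 9E.
Concatenated (22 bytes): D7 94 E3 86 AA C5 84 33 ED 85 92 E0 B9 B0 F1 9D 92 BB F3 B8 BE 9E.

D7 94 E3 86 AA C5 84 33 ED 85 92 E0 B9 B0 F1 9D 92 BB F3 B8 BE 9E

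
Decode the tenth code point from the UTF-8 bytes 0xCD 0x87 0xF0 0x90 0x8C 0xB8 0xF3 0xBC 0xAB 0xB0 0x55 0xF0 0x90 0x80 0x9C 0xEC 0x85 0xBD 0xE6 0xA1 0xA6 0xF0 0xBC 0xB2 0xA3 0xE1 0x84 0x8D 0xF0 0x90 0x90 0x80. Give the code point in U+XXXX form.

Offset 0: leading byte 0xCD = 11001101 → 2-byte char #1 = CD 87.
Offset 2: leading byte 0xF0 = 11110000 → 4-byte char #2 = F0 90 8C B8.
Offset 6: leading byte 0xF3 = 11110011 → 4-byte char #3 = F3 BC AB B0.
Offset 10: leading byte 0x55 = 01010101 → 1-byte char #4 = 55.
Offset 11: leading byte 0xF0 = 11110000 → 4-byte char #5 = F0 90 80 9C.
Offset 15: leading byte 0xEC = 11101100 → 3-byte char #6 = EC 85 BD.
Offset 18: leading byte 0xE6 = 11100110 → 3-byte char #7 = E6 A1 A6.
Offset 21: leading byte 0xF0 = 11110000 → 4-byte char #8 = F0 BC B2 A3.
Offset 25: leading byte 0xE1 = 11100001 → 3-byte char #9 = E1 84 8D.
Offset 28: leading byte 0xF0 = 11110000 → 4-byte char #10 = F0 90 90 80.
Leading byte 0xF0 = 11110000 matches 11110xxx → 4-byte sequence.
Byte 1: 0xF0 = 11110000, payload 000 (3 bits).
Byte 2: 0x90 = 10010000 (10xxxxxx ✓), payload 010000.
Byte 3: 0x90 = 10010000 (10xxxxxx ✓), payload 010000.
Byte 4: 0x80 = 10000000 (10xxxxxx ✓), payload 000000.
Concatenate: 000010000010000000000 = 0x10400 (21 bits → U+10400).

U+10400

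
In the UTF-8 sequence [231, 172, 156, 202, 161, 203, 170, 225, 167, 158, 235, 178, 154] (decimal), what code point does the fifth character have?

U+BC9A

Offset 0: leading byte 0xE7 = 11100111 → 3-byte char #1 = E7 AC 9C.
Offset 3: leading byte 0xCA = 11001010 → 2-byte char #2 = CA A1.
Offset 5: leading byte 0xCB = 11001011 → 2-byte char #3 = CB AA.
Offset 7: leading byte 0xE1 = 11100001 → 3-byte char #4 = E1 A7 9E.
Offset 10: leading byte 0xEB = 11101011 → 3-byte char #5 = EB B2 9A.
Leading byte 0xEB = 11101011 matches 1110xxxx → 3-byte sequence.
Byte 1: 0xEB = 11101011, payload 1011 (4 bits).
Byte 2: 0xB2 = 10110010 (10xxxxxx ✓), payload 110010.
Byte 3: 0x9A = 10011010 (10xxxxxx ✓), payload 011010.
Concatenate: 1011110010011010 = 0xBC9A (16 bits → U+BC9A).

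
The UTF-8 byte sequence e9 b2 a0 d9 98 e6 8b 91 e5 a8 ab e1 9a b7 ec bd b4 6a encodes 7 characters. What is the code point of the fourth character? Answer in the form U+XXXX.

U+5A2B

Offset 0: leading byte 0xE9 = 11101001 → 3-byte char #1 = E9 B2 A0.
Offset 3: leading byte 0xD9 = 11011001 → 2-byte char #2 = D9 98.
Offset 5: leading byte 0xE6 = 11100110 → 3-byte char #3 = E6 8B 91.
Offset 8: leading byte 0xE5 = 11100101 → 3-byte char #4 = E5 A8 AB.
Leading byte 0xE5 = 11100101 matches 1110xxxx → 3-byte sequence.
Byte 1: 0xE5 = 11100101, payload 0101 (4 bits).
Byte 2: 0xA8 = 10101000 (10xxxxxx ✓), payload 101000.
Byte 3: 0xAB = 10101011 (10xxxxxx ✓), payload 101011.
Concatenate: 0101101000101011 = 0x5A2B (16 bits → U+5A2B).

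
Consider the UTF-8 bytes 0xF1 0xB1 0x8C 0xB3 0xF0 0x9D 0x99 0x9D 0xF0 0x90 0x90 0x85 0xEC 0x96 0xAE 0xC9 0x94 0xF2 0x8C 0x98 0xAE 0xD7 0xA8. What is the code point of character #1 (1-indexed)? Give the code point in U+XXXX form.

U+71333

Offset 0: leading byte 0xF1 = 11110001 → 4-byte char #1 = F1 B1 8C B3.
Leading byte 0xF1 = 11110001 matches 11110xxx → 4-byte sequence.
Byte 1: 0xF1 = 11110001, payload 001 (3 bits).
Byte 2: 0xB1 = 10110001 (10xxxxxx ✓), payload 110001.
Byte 3: 0x8C = 10001100 (10xxxxxx ✓), payload 001100.
Byte 4: 0xB3 = 10110011 (10xxxxxx ✓), payload 110011.
Concatenate: 001110001001100110011 = 0x71333 (21 bits → U+71333).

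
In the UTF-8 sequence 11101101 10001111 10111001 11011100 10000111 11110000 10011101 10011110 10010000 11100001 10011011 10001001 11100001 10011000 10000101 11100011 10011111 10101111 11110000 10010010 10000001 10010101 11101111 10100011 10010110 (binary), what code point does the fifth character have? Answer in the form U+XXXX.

U+1605

Offset 0: leading byte 0xED = 11101101 → 3-byte char #1 = ED 8F B9.
Offset 3: leading byte 0xDC = 11011100 → 2-byte char #2 = DC 87.
Offset 5: leading byte 0xF0 = 11110000 → 4-byte char #3 = F0 9D 9E 90.
Offset 9: leading byte 0xE1 = 11100001 → 3-byte char #4 = E1 9B 89.
Offset 12: leading byte 0xE1 = 11100001 → 3-byte char #5 = E1 98 85.
Leading byte 0xE1 = 11100001 matches 1110xxxx → 3-byte sequence.
Byte 1: 0xE1 = 11100001, payload 0001 (4 bits).
Byte 2: 0x98 = 10011000 (10xxxxxx ✓), payload 011000.
Byte 3: 0x85 = 10000101 (10xxxxxx ✓), payload 000101.
Concatenate: 0001011000000101 = 0x1605 (16 bits → U+1605).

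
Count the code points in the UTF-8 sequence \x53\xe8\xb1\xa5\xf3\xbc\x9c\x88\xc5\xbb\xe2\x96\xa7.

5

Byte at offset 0: 0x53 = 01010011 → 1-byte char (#1). Advance 1.
Byte at offset 1: 0xE8 = 11101000 → 3-byte char (#2). Advance 3.
Byte at offset 4: 0xF3 = 11110011 → 4-byte char (#3). Advance 4.
Byte at offset 8: 0xC5 = 11000101 → 2-byte char (#4). Advance 2.
Byte at offset 10: 0xE2 = 11100010 → 3-byte char (#5). Advance 3.
Reached end at offset 13 after 5 code points.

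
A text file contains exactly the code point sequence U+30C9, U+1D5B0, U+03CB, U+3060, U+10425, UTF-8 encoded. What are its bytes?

E3 83 89 F0 9D 96 B0 CF 8B E3 81 A0 F0 90 90 A5

U+30C9: 3-byte form → E3 83 89.
U+1D5B0: 4-byte form → F0 9D 96 B0.
U+03CB: 2-byte form → CF 8B.
U+3060: 3-byte form → E3 81 A0.
U+10425: 4-byte form → F0 90 90 A5.
Concatenated (16 bytes): E3 83 89 F0 9D 96 B0 CF 8B E3 81 A0 F0 90 90 A5.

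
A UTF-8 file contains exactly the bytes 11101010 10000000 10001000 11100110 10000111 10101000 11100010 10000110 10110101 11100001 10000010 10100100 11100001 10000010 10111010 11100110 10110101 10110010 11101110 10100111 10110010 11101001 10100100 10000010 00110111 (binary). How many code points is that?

9

Byte at offset 0: 0xEA = 11101010 → 3-byte char (#1). Advance 3.
Byte at offset 3: 0xE6 = 11100110 → 3-byte char (#2). Advance 3.
Byte at offset 6: 0xE2 = 11100010 → 3-byte char (#3). Advance 3.
Byte at offset 9: 0xE1 = 11100001 → 3-byte char (#4). Advance 3.
Byte at offset 12: 0xE1 = 11100001 → 3-byte char (#5). Advance 3.
Byte at offset 15: 0xE6 = 11100110 → 3-byte char (#6). Advance 3.
Byte at offset 18: 0xEE = 11101110 → 3-byte char (#7). Advance 3.
Byte at offset 21: 0xE9 = 11101001 → 3-byte char (#8). Advance 3.
Byte at offset 24: 0x37 = 00110111 → 1-byte char (#9). Advance 1.
Reached end at offset 25 after 9 code points.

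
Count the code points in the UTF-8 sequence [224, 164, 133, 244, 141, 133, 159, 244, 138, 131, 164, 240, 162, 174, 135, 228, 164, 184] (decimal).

Byte at offset 0: 0xE0 = 11100000 → 3-byte char (#1). Advance 3.
Byte at offset 3: 0xF4 = 11110100 → 4-byte char (#2). Advance 4.
Byte at offset 7: 0xF4 = 11110100 → 4-byte char (#3). Advance 4.
Byte at offset 11: 0xF0 = 11110000 → 4-byte char (#4). Advance 4.
Byte at offset 15: 0xE4 = 11100100 → 3-byte char (#5). Advance 3.
Reached end at offset 18 after 5 code points.

5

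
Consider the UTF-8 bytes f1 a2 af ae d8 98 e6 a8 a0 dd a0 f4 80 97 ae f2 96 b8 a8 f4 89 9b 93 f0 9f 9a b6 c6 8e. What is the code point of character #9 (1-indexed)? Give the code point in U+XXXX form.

Offset 0: leading byte 0xF1 = 11110001 → 4-byte char #1 = F1 A2 AF AE.
Offset 4: leading byte 0xD8 = 11011000 → 2-byte char #2 = D8 98.
Offset 6: leading byte 0xE6 = 11100110 → 3-byte char #3 = E6 A8 A0.
Offset 9: leading byte 0xDD = 11011101 → 2-byte char #4 = DD A0.
Offset 11: leading byte 0xF4 = 11110100 → 4-byte char #5 = F4 80 97 AE.
Offset 15: leading byte 0xF2 = 11110010 → 4-byte char #6 = F2 96 B8 A8.
Offset 19: leading byte 0xF4 = 11110100 → 4-byte char #7 = F4 89 9B 93.
Offset 23: leading byte 0xF0 = 11110000 → 4-byte char #8 = F0 9F 9A B6.
Offset 27: leading byte 0xC6 = 11000110 → 2-byte char #9 = C6 8E.
Leading byte 0xC6 = 11000110 matches 110xxxxx → 2-byte sequence.
Byte 1: 0xC6 = 11000110, payload 00110 (5 bits).
Byte 2: 0x8E = 10001110 (10xxxxxx ✓), payload 001110.
Concatenate: 00110001110 = 0x18E (11 bits → U+018E).

U+018E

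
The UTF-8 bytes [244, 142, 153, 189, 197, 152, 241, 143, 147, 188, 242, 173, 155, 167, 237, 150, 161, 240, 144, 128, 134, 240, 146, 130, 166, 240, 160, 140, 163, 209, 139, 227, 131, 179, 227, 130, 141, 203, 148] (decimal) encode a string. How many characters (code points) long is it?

Byte at offset 0: 0xF4 = 11110100 → 4-byte char (#1). Advance 4.
Byte at offset 4: 0xC5 = 11000101 → 2-byte char (#2). Advance 2.
Byte at offset 6: 0xF1 = 11110001 → 4-byte char (#3). Advance 4.
Byte at offset 10: 0xF2 = 11110010 → 4-byte char (#4). Advance 4.
Byte at offset 14: 0xED = 11101101 → 3-byte char (#5). Advance 3.
Byte at offset 17: 0xF0 = 11110000 → 4-byte char (#6). Advance 4.
Byte at offset 21: 0xF0 = 11110000 → 4-byte char (#7). Advance 4.
Byte at offset 25: 0xF0 = 11110000 → 4-byte char (#8). Advance 4.
Byte at offset 29: 0xD1 = 11010001 → 2-byte char (#9). Advance 2.
Byte at offset 31: 0xE3 = 11100011 → 3-byte char (#10). Advance 3.
Byte at offset 34: 0xE3 = 11100011 → 3-byte char (#11). Advance 3.
Byte at offset 37: 0xCB = 11001011 → 2-byte char (#12). Advance 2.
Reached end at offset 39 after 12 code points.

12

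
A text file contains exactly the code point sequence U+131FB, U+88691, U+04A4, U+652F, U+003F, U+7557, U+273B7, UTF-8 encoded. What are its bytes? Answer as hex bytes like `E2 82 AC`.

U+131FB: 4-byte form → F0 93 87 BB.
U+88691: 4-byte form → F2 88 9A 91.
U+04A4: 2-byte form → D2 A4.
U+652F: 3-byte form → E6 94 AF.
U+003F: 1-byte form → 3F.
U+7557: 3-byte form → E7 95 97.
U+273B7: 4-byte form → F0 A7 8E B7.
Concatenated (21 bytes): F0 93 87 BB F2 88 9A 91 D2 A4 E6 94 AF 3F E7 95 97 F0 A7 8E B7.

F0 93 87 BB F2 88 9A 91 D2 A4 E6 94 AF 3F E7 95 97 F0 A7 8E B7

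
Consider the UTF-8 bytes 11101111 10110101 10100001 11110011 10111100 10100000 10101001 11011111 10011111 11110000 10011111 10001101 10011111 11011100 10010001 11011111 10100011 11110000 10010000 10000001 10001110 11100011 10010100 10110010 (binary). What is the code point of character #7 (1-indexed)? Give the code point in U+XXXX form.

U+1004E

Offset 0: leading byte 0xEF = 11101111 → 3-byte char #1 = EF B5 A1.
Offset 3: leading byte 0xF3 = 11110011 → 4-byte char #2 = F3 BC A0 A9.
Offset 7: leading byte 0xDF = 11011111 → 2-byte char #3 = DF 9F.
Offset 9: leading byte 0xF0 = 11110000 → 4-byte char #4 = F0 9F 8D 9F.
Offset 13: leading byte 0xDC = 11011100 → 2-byte char #5 = DC 91.
Offset 15: leading byte 0xDF = 11011111 → 2-byte char #6 = DF A3.
Offset 17: leading byte 0xF0 = 11110000 → 4-byte char #7 = F0 90 81 8E.
Leading byte 0xF0 = 11110000 matches 11110xxx → 4-byte sequence.
Byte 1: 0xF0 = 11110000, payload 000 (3 bits).
Byte 2: 0x90 = 10010000 (10xxxxxx ✓), payload 010000.
Byte 3: 0x81 = 10000001 (10xxxxxx ✓), payload 000001.
Byte 4: 0x8E = 10001110 (10xxxxxx ✓), payload 001110.
Concatenate: 000010000000001001110 = 0x1004E (21 bits → U+1004E).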